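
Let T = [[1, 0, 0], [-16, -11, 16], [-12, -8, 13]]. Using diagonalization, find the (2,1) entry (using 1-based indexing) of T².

Characteristic polynomial: s^3 - 3s^2 - 13s + 15 = (s - 5)(s - 1)(s + 3), so the eigenvalues are -3, 1, 5.
s=1: eigenvector (1, 0, 1).
s=5: eigenvector (0, -1, -1).
s=-3: eigenvector (0, 2, 1).
P = [[1, 0, 0], [0, -1, 2], [1, -1, 1]], D = diag(1, 5, -3), P⁻¹ = [[1, 0, 0], [2, 1, -2], [1, 1, -1]].
T² = P·diag(1, 25, 9)·P⁻¹ = [[1, 0, 0], [-32, -7, 32], [-40, -16, 41]].
The requested entry is -32.

-32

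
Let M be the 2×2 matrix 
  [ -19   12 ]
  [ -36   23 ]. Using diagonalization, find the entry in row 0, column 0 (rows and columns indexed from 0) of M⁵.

-9379

Characteristic polynomial: t^2 - 4t - 5 = (t - 5)(t + 1), so the eigenvalues are -1, 5.
t=-1: eigenvector (-2, -3).
t=5: eigenvector (1, 2).
P = [[-2, 1], [-3, 2]], D = diag(-1, 5), P⁻¹ = [[-2, 1], [-3, 2]].
M⁵ = P·diag(-1, 3125)·P⁻¹ = [[-9379, 6252], [-18756, 12503]].
The requested entry is -9379.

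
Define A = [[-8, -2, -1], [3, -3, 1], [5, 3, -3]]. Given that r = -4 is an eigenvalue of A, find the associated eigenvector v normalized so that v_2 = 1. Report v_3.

A + 4I = [[-4, -2, -1], [3, 1, 1], [5, 3, 1]].
Solving (A + 4I)v = 0 gives the eigenspace spanned by (-1, 1, 2).
With v_2 = 1, v = (-1, 1, 2), so v_3 = 2.

2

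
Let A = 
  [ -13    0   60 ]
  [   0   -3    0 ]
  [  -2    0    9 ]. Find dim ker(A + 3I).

2

A + 3I = [[-10, 0, 60], [0, 0, 0], [-2, 0, 12]].
This matrix has rank 1, so its null space has dimension 3 − 1 = 2.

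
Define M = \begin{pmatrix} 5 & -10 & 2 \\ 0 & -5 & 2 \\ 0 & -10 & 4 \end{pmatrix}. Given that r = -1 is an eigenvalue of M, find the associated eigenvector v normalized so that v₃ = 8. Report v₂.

M + 1I = [[6, -10, 2], [0, -4, 2], [0, -10, 5]].
Solving (M + 1I)v = 0 gives the eigenspace spanned by (4, 4, 8).
With v₃ = 8, v = (4, 4, 8), so v₂ = 4.

4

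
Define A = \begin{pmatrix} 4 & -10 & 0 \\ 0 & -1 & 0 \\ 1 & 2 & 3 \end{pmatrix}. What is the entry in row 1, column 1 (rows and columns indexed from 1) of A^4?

256

Characteristic polynomial: s^3 - 6s^2 + 5s + 12 = (s - 4)(s - 3)(s + 1), so the eigenvalues are -1, 3, 4.
s=-1: eigenvector (2, 1, -1).
s=3: eigenvector (0, 0, -1).
s=4: eigenvector (1, 0, 1).
P = [[2, 0, 1], [1, 0, 0], [-1, -1, 1]], D = diag(-1, 3, 4), P⁻¹ = [[0, 1, 0], [1, -3, -1], [1, -2, 0]].
A⁴ = P·diag(1, 81, 256)·P⁻¹ = [[256, -510, 0], [0, 1, 0], [175, -270, 81]].
The requested entry is 256.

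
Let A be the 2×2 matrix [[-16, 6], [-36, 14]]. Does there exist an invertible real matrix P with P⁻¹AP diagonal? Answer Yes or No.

Yes

Characteristic polynomial: p(μ) = μ^2 + 2μ - 8 = (μ - 2)(μ + 4).
All 2 eigenvalues are distinct, so A is diagonalizable.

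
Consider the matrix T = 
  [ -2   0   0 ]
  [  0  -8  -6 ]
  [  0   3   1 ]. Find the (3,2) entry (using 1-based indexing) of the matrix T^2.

-21

Characteristic polynomial: λ^3 + 9λ^2 + 24λ + 20 = (λ + 2)^2(λ + 5), so the eigenvalues are -5, -2, -2.
λ=-2: eigenvector (1, 0, 0).
λ=-5: eigenvector (0, 2, -1).
λ=-2: eigenvector (0, -1, 1).
P = [[1, 0, 0], [0, 2, -1], [0, -1, 1]], D = diag(-2, -5, -2), P⁻¹ = [[1, 0, 0], [0, 1, 1], [0, 1, 2]].
T² = P·diag(4, 25, 4)·P⁻¹ = [[4, 0, 0], [0, 46, 42], [0, -21, -17]].
The requested entry is -21.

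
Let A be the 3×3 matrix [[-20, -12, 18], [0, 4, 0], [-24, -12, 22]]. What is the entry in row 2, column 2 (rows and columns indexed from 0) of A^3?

280

Characteristic polynomial: s^3 - 6s^2 + 32 = (s - 4)^2(s + 2), so the eigenvalues are -2, 4, 4.
s=-2: eigenvector (1, 0, 1).
s=4: eigenvector (-2, 1, -2).
s=4: eigenvector (1, -2, 0).
P = [[1, -2, 1], [0, 1, -2], [1, -2, 0]], D = diag(-2, 4, 4), P⁻¹ = [[4, 2, -3], [2, 1, -2], [1, 0, -1]].
A³ = P·diag(-8, 64, 64)·P⁻¹ = [[-224, -144, 216], [0, 64, 0], [-288, -144, 280]].
The requested entry is 280.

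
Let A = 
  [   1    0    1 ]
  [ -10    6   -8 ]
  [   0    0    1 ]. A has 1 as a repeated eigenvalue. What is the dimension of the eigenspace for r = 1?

1

A − 1I = [[0, 0, 1], [-10, 5, -8], [0, 0, 0]].
This matrix has rank 2, so its null space has dimension 3 − 2 = 1.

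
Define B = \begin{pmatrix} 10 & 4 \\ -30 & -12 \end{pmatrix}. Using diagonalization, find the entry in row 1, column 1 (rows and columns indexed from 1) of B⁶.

Characteristic polynomial: r^2 + 2r = r(r + 2), so the eigenvalues are -2, 0.
r=-2: eigenvector (1, -3).
r=0: eigenvector (2, -5).
P = [[1, 2], [-3, -5]], D = diag(-2, 0), P⁻¹ = [[-5, -2], [3, 1]].
B⁶ = P·diag(64, 0)·P⁻¹ = [[-320, -128], [960, 384]].
The requested entry is -320.

-320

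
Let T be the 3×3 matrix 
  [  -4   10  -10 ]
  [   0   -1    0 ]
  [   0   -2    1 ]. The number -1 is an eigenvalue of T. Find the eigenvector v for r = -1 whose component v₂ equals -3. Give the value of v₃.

-3

T + 1I = [[-3, 10, -10], [0, 0, 0], [0, -2, 2]].
Solving (T + 1I)v = 0 gives the eigenspace spanned by (0, -3, -3).
With v₂ = -3, v = (0, -3, -3), so v₃ = -3.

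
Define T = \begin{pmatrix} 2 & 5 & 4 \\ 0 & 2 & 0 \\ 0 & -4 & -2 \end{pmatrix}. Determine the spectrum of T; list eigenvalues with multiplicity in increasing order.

-2, 2, 2

Characteristic polynomial: p(λ) = λ^3 - 2λ^2 - 4λ + 8 = (λ - 2)^2(λ + 2).
Roots (with multiplicity): -2, 2, 2.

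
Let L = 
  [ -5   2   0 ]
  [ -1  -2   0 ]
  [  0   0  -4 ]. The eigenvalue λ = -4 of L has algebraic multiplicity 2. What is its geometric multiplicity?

2

L + 4I = [[-1, 2, 0], [-1, 2, 0], [0, 0, 0]].
This matrix has rank 1, so its null space has dimension 3 − 1 = 2.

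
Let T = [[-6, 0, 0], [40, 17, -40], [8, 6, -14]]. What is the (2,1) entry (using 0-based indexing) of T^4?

Characteristic polynomial: μ^3 + 3μ^2 - 16μ + 12 = (μ - 2)(μ - 1)(μ + 6), so the eigenvalues are -6, 1, 2.
μ=-6: eigenvector (1, 0, 1).
μ=1: eigenvector (0, 5, 2).
μ=2: eigenvector (0, -8, -3).
P = [[1, 0, 0], [0, 5, -8], [1, 2, -3]], D = diag(-6, 1, 2), P⁻¹ = [[1, 0, 0], [-8, -3, 8], [-5, -2, 5]].
T⁴ = P·diag(1296, 1, 16)·P⁻¹ = [[1296, 0, 0], [600, 241, -600], [1520, 90, -224]].
The requested entry is 90.

90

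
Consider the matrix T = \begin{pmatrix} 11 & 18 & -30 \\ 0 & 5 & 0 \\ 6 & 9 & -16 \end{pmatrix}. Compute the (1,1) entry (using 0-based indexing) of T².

Characteristic polynomial: μ^3 - 21μ - 20 = (μ - 5)(μ + 1)(μ + 4), so the eigenvalues are -4, -1, 5.
μ=-1: eigenvector (5, 0, 2).
μ=5: eigenvector (2, 1, 1).
μ=-4: eigenvector (2, 0, 1).
P = [[5, 2, 2], [0, 1, 0], [2, 1, 1]], D = diag(-1, 5, -4), P⁻¹ = [[1, 0, -2], [0, 1, 0], [-2, -1, 5]].
T² = P·diag(1, 25, 16)·P⁻¹ = [[-59, 18, 150], [0, 25, 0], [-30, 9, 76]].
The requested entry is 25.

25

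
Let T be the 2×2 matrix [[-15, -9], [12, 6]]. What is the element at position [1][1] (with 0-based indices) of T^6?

Characteristic polynomial: μ^2 + 9μ + 18 = (μ + 3)(μ + 6), so the eigenvalues are -6, -3.
μ=-6: eigenvector (1, -1).
μ=-3: eigenvector (-3, 4).
P = [[1, -3], [-1, 4]], D = diag(-6, -3), P⁻¹ = [[4, 3], [1, 1]].
T⁶ = P·diag(46656, 729)·P⁻¹ = [[184437, 137781], [-183708, -137052]].
The requested entry is -137052.

-137052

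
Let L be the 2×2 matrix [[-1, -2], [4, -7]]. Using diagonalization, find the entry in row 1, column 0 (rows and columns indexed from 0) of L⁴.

Characteristic polynomial: s^2 + 8s + 15 = (s + 3)(s + 5), so the eigenvalues are -5, -3.
s=-3: eigenvector (1, 1).
s=-5: eigenvector (1, 2).
P = [[1, 1], [1, 2]], D = diag(-3, -5), P⁻¹ = [[2, -1], [-1, 1]].
L⁴ = P·diag(81, 625)·P⁻¹ = [[-463, 544], [-1088, 1169]].
The requested entry is -1088.

-1088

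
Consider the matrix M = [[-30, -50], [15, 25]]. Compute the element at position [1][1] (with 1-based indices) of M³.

Characteristic polynomial: λ^2 + 5λ = λ(λ + 5), so the eigenvalues are -5, 0.
λ=-5: eigenvector (-2, 1).
λ=0: eigenvector (-5, 3).
P = [[-2, -5], [1, 3]], D = diag(-5, 0), P⁻¹ = [[-3, -5], [1, 2]].
M³ = P·diag(-125, 0)·P⁻¹ = [[-750, -1250], [375, 625]].
The requested entry is -750.

-750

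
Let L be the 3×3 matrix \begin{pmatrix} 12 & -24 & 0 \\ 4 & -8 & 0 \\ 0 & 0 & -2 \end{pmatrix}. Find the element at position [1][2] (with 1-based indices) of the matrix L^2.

Characteristic polynomial: t^3 - 2t^2 - 8t = t(t - 4)(t + 2), so the eigenvalues are -2, 0, 4.
t=4: eigenvector (3, 1, 0).
t=0: eigenvector (2, 1, 0).
t=-2: eigenvector (0, 0, 1).
P = [[3, 2, 0], [1, 1, 0], [0, 0, 1]], D = diag(4, 0, -2), P⁻¹ = [[1, -2, 0], [-1, 3, 0], [0, 0, 1]].
L² = P·diag(16, 0, 4)·P⁻¹ = [[48, -96, 0], [16, -32, 0], [0, 0, 4]].
The requested entry is -96.

-96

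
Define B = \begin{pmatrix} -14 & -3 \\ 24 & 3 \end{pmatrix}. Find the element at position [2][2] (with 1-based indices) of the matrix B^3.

Characteristic polynomial: r^2 + 11r + 30 = (r + 5)(r + 6), so the eigenvalues are -6, -5.
r=-6: eigenvector (3, -8).
r=-5: eigenvector (1, -3).
P = [[3, 1], [-8, -3]], D = diag(-6, -5), P⁻¹ = [[3, 1], [-8, -3]].
B³ = P·diag(-216, -125)·P⁻¹ = [[-944, -273], [2184, 603]].
The requested entry is 603.

603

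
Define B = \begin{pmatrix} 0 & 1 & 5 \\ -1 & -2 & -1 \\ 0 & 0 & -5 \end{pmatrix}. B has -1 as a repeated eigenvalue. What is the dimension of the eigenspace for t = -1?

B + 1I = [[1, 1, 5], [-1, -1, -1], [0, 0, -4]].
This matrix has rank 2, so its null space has dimension 3 − 2 = 1.

1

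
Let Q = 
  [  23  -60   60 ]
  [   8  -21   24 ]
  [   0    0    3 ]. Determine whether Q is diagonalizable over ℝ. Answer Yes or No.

Yes

Characteristic polynomial: p(r) = r^3 - 5r^2 + 3r + 9 = (r - 3)^2(r + 1).
r = 3 has algebraic multiplicity 2; rank(Q − 3I) = 1, so geometric multiplicity = 2.
Every eigenvalue has geometric = algebraic multiplicity, so Q is diagonalizable.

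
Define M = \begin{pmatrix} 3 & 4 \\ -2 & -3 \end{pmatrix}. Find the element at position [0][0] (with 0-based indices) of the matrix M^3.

Characteristic polynomial: λ^2 - 1 = (λ - 1)(λ + 1), so the eigenvalues are -1, 1.
λ=-1: eigenvector (-1, 1).
λ=1: eigenvector (-2, 1).
P = [[-1, -2], [1, 1]], D = diag(-1, 1), P⁻¹ = [[1, 2], [-1, -1]].
M³ = P·diag(-1, 1)·P⁻¹ = [[3, 4], [-2, -3]].
The requested entry is 3.

3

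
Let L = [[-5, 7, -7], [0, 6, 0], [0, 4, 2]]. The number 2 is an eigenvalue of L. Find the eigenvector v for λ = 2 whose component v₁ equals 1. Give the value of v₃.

L − 2I = [[-7, 7, -7], [0, 4, 0], [0, 4, 0]].
Solving (L − 2I)v = 0 gives the eigenspace spanned by (1, 0, -1).
With v₁ = 1, v = (1, 0, -1), so v₃ = -1.

-1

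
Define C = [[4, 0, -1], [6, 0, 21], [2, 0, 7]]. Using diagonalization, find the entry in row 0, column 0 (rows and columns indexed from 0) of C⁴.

Characteristic polynomial: s^3 - 11s^2 + 30s = s(s - 6)(s - 5), so the eigenvalues are 0, 5, 6.
s=6: eigenvector (-1, 6, 2).
s=0: eigenvector (0, 1, 0).
s=5: eigenvector (-1, 3, 1).
P = [[-1, 0, -1], [6, 1, 3], [2, 0, 1]], D = diag(6, 0, 5), P⁻¹ = [[1, 0, 1], [0, 1, -3], [-2, 0, -1]].
C⁴ = P·diag(1296, 0, 625)·P⁻¹ = [[-46, 0, -671], [4026, 0, 5901], [1342, 0, 1967]].
The requested entry is -46.

-46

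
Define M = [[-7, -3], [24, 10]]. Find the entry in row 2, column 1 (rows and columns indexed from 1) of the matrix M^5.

744

Characteristic polynomial: r^2 - 3r + 2 = (r - 2)(r - 1), so the eigenvalues are 1, 2.
r=2: eigenvector (1, -3).
r=1: eigenvector (3, -8).
P = [[1, 3], [-3, -8]], D = diag(2, 1), P⁻¹ = [[-8, -3], [3, 1]].
M⁵ = P·diag(32, 1)·P⁻¹ = [[-247, -93], [744, 280]].
The requested entry is 744.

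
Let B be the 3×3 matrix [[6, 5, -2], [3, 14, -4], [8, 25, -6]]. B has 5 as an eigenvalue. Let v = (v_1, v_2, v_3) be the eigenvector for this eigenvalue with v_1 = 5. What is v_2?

B − 5I = [[1, 5, -2], [3, 9, -4], [8, 25, -11]].
Solving (B − 5I)v = 0 gives the eigenspace spanned by (5, 5, 15).
With v_1 = 5, v = (5, 5, 15), so v_2 = 5.

5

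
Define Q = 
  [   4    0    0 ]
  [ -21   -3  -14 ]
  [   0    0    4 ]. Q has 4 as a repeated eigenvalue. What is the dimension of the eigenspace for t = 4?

2

Q − 4I = [[0, 0, 0], [-21, -7, -14], [0, 0, 0]].
This matrix has rank 1, so its null space has dimension 3 − 1 = 2.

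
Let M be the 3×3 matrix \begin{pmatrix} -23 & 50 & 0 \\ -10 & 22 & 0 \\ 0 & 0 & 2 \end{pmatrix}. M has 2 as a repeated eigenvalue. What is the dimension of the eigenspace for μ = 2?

2

M − 2I = [[-25, 50, 0], [-10, 20, 0], [0, 0, 0]].
This matrix has rank 1, so its null space has dimension 3 − 1 = 2.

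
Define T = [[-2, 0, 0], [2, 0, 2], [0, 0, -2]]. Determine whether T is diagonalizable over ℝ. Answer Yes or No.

Yes

Characteristic polynomial: p(μ) = μ^3 + 4μ^2 + 4μ = μ(μ + 2)^2.
μ = -2 has algebraic multiplicity 2; rank(T + 2I) = 1, so geometric multiplicity = 2.
Every eigenvalue has geometric = algebraic multiplicity, so T is diagonalizable.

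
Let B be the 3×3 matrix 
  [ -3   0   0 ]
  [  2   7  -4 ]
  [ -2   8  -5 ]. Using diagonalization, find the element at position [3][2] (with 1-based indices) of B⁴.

Characteristic polynomial: r^3 + r^2 - 9r - 9 = (r - 3)(r + 1)(r + 3), so the eigenvalues are -3, -1, 3.
r=3: eigenvector (0, 1, 1).
r=-3: eigenvector (1, 1, 3).
r=-1: eigenvector (0, 1, 2).
P = [[0, 1, 0], [1, 1, 1], [1, 3, 2]], D = diag(3, -3, -1), P⁻¹ = [[1, 2, -1], [1, 0, 0], [-2, -1, 1]].
B⁴ = P·diag(81, 81, 1)·P⁻¹ = [[81, 0, 0], [160, 161, -80], [320, 160, -79]].
The requested entry is 160.

160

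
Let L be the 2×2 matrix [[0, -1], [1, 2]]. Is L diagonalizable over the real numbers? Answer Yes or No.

Characteristic polynomial: p(t) = t^2 - 2t + 1 = (t - 1)^2.
t = 1 has algebraic multiplicity 2; rank(L − 1I) = 1, so geometric multiplicity = 1.
Geometric multiplicity < algebraic multiplicity, so L is not diagonalizable.

No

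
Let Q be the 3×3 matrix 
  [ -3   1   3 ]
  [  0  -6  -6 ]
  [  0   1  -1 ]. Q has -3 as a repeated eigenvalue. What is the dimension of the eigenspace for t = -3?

Q + 3I = [[0, 1, 3], [0, -3, -6], [0, 1, 2]].
This matrix has rank 2, so its null space has dimension 3 − 2 = 1.

1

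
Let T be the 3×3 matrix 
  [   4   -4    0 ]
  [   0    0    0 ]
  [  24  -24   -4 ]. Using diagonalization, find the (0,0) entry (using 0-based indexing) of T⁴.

256

Characteristic polynomial: r^3 - 16r = r(r - 4)(r + 4), so the eigenvalues are -4, 0, 4.
r=0: eigenvector (1, 1, 0).
r=4: eigenvector (1, 0, 3).
r=-4: eigenvector (0, 0, 1).
P = [[1, 1, 0], [1, 0, 0], [0, 3, 1]], D = diag(0, 4, -4), P⁻¹ = [[0, 1, 0], [1, -1, 0], [-3, 3, 1]].
T⁴ = P·diag(0, 256, 256)·P⁻¹ = [[256, -256, 0], [0, 0, 0], [0, 0, 256]].
The requested entry is 256.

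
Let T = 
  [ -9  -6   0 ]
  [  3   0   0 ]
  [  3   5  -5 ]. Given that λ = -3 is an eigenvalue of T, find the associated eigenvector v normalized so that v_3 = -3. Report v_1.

T + 3I = [[-6, -6, 0], [3, 3, 0], [3, 5, -2]].
Solving (T + 3I)v = 0 gives the eigenspace spanned by (3, -3, -3).
With v_3 = -3, v = (3, -3, -3), so v_1 = 3.

3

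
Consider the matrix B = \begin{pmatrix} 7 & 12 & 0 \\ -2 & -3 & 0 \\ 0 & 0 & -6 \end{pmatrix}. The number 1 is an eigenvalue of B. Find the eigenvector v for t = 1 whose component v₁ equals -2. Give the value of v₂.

1

B − 1I = [[6, 12, 0], [-2, -4, 0], [0, 0, -7]].
Solving (B − 1I)v = 0 gives the eigenspace spanned by (-2, 1, 0).
With v₁ = -2, v = (-2, 1, 0), so v₂ = 1.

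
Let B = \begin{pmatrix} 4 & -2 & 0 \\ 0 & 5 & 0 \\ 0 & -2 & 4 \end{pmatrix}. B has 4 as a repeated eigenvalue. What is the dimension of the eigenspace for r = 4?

B − 4I = [[0, -2, 0], [0, 1, 0], [0, -2, 0]].
This matrix has rank 1, so its null space has dimension 3 − 1 = 2.

2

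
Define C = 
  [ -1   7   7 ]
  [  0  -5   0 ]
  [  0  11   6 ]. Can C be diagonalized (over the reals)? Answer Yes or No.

Yes

Characteristic polynomial: p(t) = t^3 - 31t - 30 = (t - 6)(t + 1)(t + 5).
All 3 eigenvalues are distinct, so C is diagonalizable.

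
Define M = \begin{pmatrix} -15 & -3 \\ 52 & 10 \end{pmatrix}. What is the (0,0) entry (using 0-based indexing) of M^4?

Characteristic polynomial: t^2 + 5t + 6 = (t + 2)(t + 3), so the eigenvalues are -3, -2.
t=-3: eigenvector (1, -4).
t=-2: eigenvector (-3, 13).
P = [[1, -3], [-4, 13]], D = diag(-3, -2), P⁻¹ = [[13, 3], [4, 1]].
M⁴ = P·diag(81, 16)·P⁻¹ = [[861, 195], [-3380, -764]].
The requested entry is 861.

861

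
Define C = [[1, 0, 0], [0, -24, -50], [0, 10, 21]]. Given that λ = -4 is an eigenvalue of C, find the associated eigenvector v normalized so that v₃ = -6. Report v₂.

15

C + 4I = [[5, 0, 0], [0, -20, -50], [0, 10, 25]].
Solving (C + 4I)v = 0 gives the eigenspace spanned by (0, 15, -6).
With v₃ = -6, v = (0, 15, -6), so v₂ = 15.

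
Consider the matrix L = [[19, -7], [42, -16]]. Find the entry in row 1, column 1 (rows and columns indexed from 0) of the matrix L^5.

-6346

Characteristic polynomial: λ^2 - 3λ - 10 = (λ - 5)(λ + 2), so the eigenvalues are -2, 5.
λ=-2: eigenvector (1, 3).
λ=5: eigenvector (-1, -2).
P = [[1, -1], [3, -2]], D = diag(-2, 5), P⁻¹ = [[-2, 1], [-3, 1]].
L⁵ = P·diag(-32, 3125)·P⁻¹ = [[9439, -3157], [18942, -6346]].
The requested entry is -6346.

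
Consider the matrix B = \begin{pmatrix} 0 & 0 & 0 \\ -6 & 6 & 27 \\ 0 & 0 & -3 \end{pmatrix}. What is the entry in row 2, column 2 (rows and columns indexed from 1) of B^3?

216

Characteristic polynomial: t^3 - 3t^2 - 18t = t(t - 6)(t + 3), so the eigenvalues are -3, 0, 6.
t=0: eigenvector (1, 1, 0).
t=6: eigenvector (0, 1, 0).
t=-3: eigenvector (0, -3, 1).
P = [[1, 0, 0], [1, 1, -3], [0, 0, 1]], D = diag(0, 6, -3), P⁻¹ = [[1, 0, 0], [-1, 1, 3], [0, 0, 1]].
B³ = P·diag(0, 216, -27)·P⁻¹ = [[0, 0, 0], [-216, 216, 729], [0, 0, -27]].
The requested entry is 216.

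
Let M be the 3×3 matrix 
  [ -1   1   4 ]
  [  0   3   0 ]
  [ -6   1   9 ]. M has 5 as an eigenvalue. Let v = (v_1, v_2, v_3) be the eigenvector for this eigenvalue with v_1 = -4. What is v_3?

M − 5I = [[-6, 1, 4], [0, -2, 0], [-6, 1, 4]].
Solving (M − 5I)v = 0 gives the eigenspace spanned by (-4, 0, -6).
With v_1 = -4, v = (-4, 0, -6), so v_3 = -6.

-6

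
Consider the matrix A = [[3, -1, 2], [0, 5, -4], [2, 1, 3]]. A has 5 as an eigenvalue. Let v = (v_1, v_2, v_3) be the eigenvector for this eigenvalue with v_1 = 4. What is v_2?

-8

A − 5I = [[-2, -1, 2], [0, 0, -4], [2, 1, -2]].
Solving (A − 5I)v = 0 gives the eigenspace spanned by (4, -8, 0).
With v_1 = 4, v = (4, -8, 0), so v_2 = -8.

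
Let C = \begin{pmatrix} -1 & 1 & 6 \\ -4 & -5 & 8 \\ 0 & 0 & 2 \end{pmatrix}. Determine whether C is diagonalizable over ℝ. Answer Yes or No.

No

Characteristic polynomial: p(r) = r^3 + 4r^2 - 3r - 18 = (r - 2)(r + 3)^2.
r = -3 has algebraic multiplicity 2; rank(C + 3I) = 2, so geometric multiplicity = 1.
Geometric multiplicity < algebraic multiplicity, so C is not diagonalizable.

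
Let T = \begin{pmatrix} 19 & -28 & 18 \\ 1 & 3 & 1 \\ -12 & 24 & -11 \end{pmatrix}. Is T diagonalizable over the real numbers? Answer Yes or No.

No

Characteristic polynomial: p(μ) = μ^3 - 11μ^2 + 35μ - 25 = (μ - 5)^2(μ - 1).
μ = 5 has algebraic multiplicity 2; rank(T − 5I) = 2, so geometric multiplicity = 1.
Geometric multiplicity < algebraic multiplicity, so T is not diagonalizable.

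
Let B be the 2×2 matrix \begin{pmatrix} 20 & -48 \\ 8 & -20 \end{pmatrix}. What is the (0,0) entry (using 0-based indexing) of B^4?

Characteristic polynomial: r^2 - 16 = (r - 4)(r + 4), so the eigenvalues are -4, 4.
r=4: eigenvector (3, 1).
r=-4: eigenvector (-2, -1).
P = [[3, -2], [1, -1]], D = diag(4, -4), P⁻¹ = [[1, -2], [1, -3]].
B⁴ = P·diag(256, 256)·P⁻¹ = [[256, 0], [0, 256]].
The requested entry is 256.

256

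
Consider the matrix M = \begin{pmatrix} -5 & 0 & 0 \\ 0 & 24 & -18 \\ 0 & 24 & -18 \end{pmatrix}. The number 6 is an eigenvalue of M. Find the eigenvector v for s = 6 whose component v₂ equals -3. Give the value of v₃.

-3

M − 6I = [[-11, 0, 0], [0, 18, -18], [0, 24, -24]].
Solving (M − 6I)v = 0 gives the eigenspace spanned by (0, -3, -3).
With v₂ = -3, v = (0, -3, -3), so v₃ = -3.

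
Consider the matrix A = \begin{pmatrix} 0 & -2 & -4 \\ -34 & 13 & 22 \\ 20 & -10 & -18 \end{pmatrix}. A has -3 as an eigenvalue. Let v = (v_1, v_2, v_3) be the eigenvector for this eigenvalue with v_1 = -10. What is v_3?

A + 3I = [[3, -2, -4], [-34, 16, 22], [20, -10, -15]].
Solving (A + 3I)v = 0 gives the eigenspace spanned by (-10, -35, 10).
With v_1 = -10, v = (-10, -35, 10), so v_3 = 10.

10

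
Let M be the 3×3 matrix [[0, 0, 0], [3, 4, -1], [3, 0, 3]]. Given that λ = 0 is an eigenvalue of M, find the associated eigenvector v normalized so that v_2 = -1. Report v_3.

M = [[0, 0, 0], [3, 4, -1], [3, 0, 3]].
Solving (M)v = 0 gives the eigenspace spanned by (1, -1, -1).
With v_2 = -1, v = (1, -1, -1), so v_3 = -1.

-1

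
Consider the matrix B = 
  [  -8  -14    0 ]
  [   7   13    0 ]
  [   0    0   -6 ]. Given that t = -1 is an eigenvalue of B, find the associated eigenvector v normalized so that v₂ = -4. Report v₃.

B + 1I = [[-7, -14, 0], [7, 14, 0], [0, 0, -5]].
Solving (B + 1I)v = 0 gives the eigenspace spanned by (8, -4, 0).
With v₂ = -4, v = (8, -4, 0), so v₃ = 0.

0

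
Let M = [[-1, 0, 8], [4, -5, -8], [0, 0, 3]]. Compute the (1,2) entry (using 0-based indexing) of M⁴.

Characteristic polynomial: r^3 + 3r^2 - 13r - 15 = (r - 3)(r + 1)(r + 5), so the eigenvalues are -5, -1, 3.
r=3: eigenvector (2, 0, 1).
r=-5: eigenvector (0, 1, 0).
r=-1: eigenvector (1, 1, 0).
P = [[2, 0, 1], [0, 1, 1], [1, 0, 0]], D = diag(3, -5, -1), P⁻¹ = [[0, 0, 1], [-1, 1, 2], [1, 0, -2]].
M⁴ = P·diag(81, 625, 1)·P⁻¹ = [[1, 0, 160], [-624, 625, 1248], [0, 0, 81]].
The requested entry is 1248.

1248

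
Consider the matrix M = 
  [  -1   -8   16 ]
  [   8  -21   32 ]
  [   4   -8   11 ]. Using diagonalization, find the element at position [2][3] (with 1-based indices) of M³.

Characteristic polynomial: s^3 + 11s^2 + 35s + 25 = (s + 1)(s + 5)^2, so the eigenvalues are -5, -5, -1.
s=-5: eigenvector (4, 12, 5).
s=-5: eigenvector (2, 5, 2).
s=-1: eigenvector (1, 2, 1).
P = [[4, 2, 1], [12, 5, 2], [5, 2, 1]], D = diag(-5, -5, -1), P⁻¹ = [[-1, 0, 1], [2, 1, -4], [1, -2, 4]].
M³ = P·diag(-125, -125, -1)·P⁻¹ = [[-1, -248, 496], [248, -621, 992], [124, -248, 371]].
The requested entry is 992.

992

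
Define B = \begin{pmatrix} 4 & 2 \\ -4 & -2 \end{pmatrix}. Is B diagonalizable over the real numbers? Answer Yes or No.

Characteristic polynomial: p(λ) = λ^2 - 2λ = λ(λ - 2).
All 2 eigenvalues are distinct, so B is diagonalizable.

Yes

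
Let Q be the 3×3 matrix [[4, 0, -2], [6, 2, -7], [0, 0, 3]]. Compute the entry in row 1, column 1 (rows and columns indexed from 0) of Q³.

8

Characteristic polynomial: λ^3 - 9λ^2 + 26λ - 24 = (λ - 4)(λ - 3)(λ - 2), so the eigenvalues are 2, 3, 4.
λ=3: eigenvector (2, 5, 1).
λ=2: eigenvector (0, 1, 0).
λ=4: eigenvector (1, 3, 0).
P = [[2, 0, 1], [5, 1, 3], [1, 0, 0]], D = diag(3, 2, 4), P⁻¹ = [[0, 0, 1], [-3, 1, 1], [1, 0, -2]].
Q³ = P·diag(27, 8, 64)·P⁻¹ = [[64, 0, -74], [168, 8, -241], [0, 0, 27]].
The requested entry is 8.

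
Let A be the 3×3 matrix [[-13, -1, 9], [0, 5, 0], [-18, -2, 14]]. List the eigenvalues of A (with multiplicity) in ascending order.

Characteristic polynomial: p(s) = s^3 - 6s^2 - 15s + 100 = (s - 5)^2(s + 4).
Roots (with multiplicity): -4, 5, 5.

-4, 5, 5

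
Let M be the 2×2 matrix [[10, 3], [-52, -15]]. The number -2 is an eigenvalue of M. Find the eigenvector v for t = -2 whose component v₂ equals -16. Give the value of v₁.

M + 2I = [[12, 3], [-52, -13]].
Solving (M + 2I)v = 0 gives the eigenspace spanned by (4, -16).
With v₂ = -16, v = (4, -16), so v₁ = 4.

4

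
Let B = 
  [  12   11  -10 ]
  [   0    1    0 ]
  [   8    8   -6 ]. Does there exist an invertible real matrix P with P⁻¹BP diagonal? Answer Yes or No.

Yes

Characteristic polynomial: p(r) = r^3 - 7r^2 + 14r - 8 = (r - 4)(r - 2)(r - 1).
All 3 eigenvalues are distinct, so B is diagonalizable.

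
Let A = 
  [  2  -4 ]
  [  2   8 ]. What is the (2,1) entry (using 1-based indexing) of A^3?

Characteristic polynomial: μ^2 - 10μ + 24 = (μ - 6)(μ - 4), so the eigenvalues are 4, 6.
μ=4: eigenvector (2, -1).
μ=6: eigenvector (-1, 1).
P = [[2, -1], [-1, 1]], D = diag(4, 6), P⁻¹ = [[1, 1], [1, 2]].
A³ = P·diag(64, 216)·P⁻¹ = [[-88, -304], [152, 368]].
The requested entry is 152.

152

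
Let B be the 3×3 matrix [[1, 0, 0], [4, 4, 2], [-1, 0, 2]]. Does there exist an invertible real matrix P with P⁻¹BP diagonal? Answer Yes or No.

Characteristic polynomial: p(r) = r^3 - 7r^2 + 14r - 8 = (r - 4)(r - 2)(r - 1).
All 3 eigenvalues are distinct, so B is diagonalizable.

Yes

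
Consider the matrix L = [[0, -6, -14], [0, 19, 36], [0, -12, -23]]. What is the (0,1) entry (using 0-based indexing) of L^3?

Characteristic polynomial: r^3 + 4r^2 - 5r = r(r - 1)(r + 5), so the eigenvalues are -5, 0, 1.
r=0: eigenvector (1, 0, 0).
r=-5: eigenvector (2, -3, 2).
r=1: eigenvector (-2, -2, 1).
P = [[1, 2, -2], [0, -3, -2], [0, 2, 1]], D = diag(0, -5, 1), P⁻¹ = [[1, -6, -10], [0, 1, 2], [0, -2, -3]].
L³ = P·diag(0, -125, 1)·P⁻¹ = [[0, -246, -494], [0, 379, 756], [0, -252, -503]].
The requested entry is -246.

-246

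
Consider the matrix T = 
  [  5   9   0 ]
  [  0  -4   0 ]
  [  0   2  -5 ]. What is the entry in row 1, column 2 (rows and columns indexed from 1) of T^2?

9

Characteristic polynomial: s^3 + 4s^2 - 25s - 100 = (s - 5)(s + 4)(s + 5), so the eigenvalues are -5, -4, 5.
s=-5: eigenvector (0, 0, 1).
s=-4: eigenvector (-1, 1, 2).
s=5: eigenvector (1, 0, 0).
P = [[0, -1, 1], [0, 1, 0], [1, 2, 0]], D = diag(-5, -4, 5), P⁻¹ = [[0, -2, 1], [0, 1, 0], [1, 1, 0]].
T² = P·diag(25, 16, 25)·P⁻¹ = [[25, 9, 0], [0, 16, 0], [0, -18, 25]].
The requested entry is 9.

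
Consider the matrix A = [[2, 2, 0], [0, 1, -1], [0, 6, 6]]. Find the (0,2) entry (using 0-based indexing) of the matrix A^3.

-18

Characteristic polynomial: s^3 - 9s^2 + 26s - 24 = (s - 4)(s - 3)(s - 2), so the eigenvalues are 2, 3, 4.
s=3: eigenvector (2, 1, -2).
s=2: eigenvector (1, 0, 0).
s=4: eigenvector (-1, -1, 3).
P = [[2, 1, -1], [1, 0, -1], [-2, 0, 3]], D = diag(3, 2, 4), P⁻¹ = [[0, 3, 1], [1, -4, -1], [0, 2, 1]].
A³ = P·diag(27, 8, 64)·P⁻¹ = [[8, 2, -18], [0, -47, -37], [0, 222, 138]].
The requested entry is -18.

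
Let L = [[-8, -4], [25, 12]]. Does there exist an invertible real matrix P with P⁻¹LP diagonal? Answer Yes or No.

Characteristic polynomial: p(r) = r^2 - 4r + 4 = (r - 2)^2.
r = 2 has algebraic multiplicity 2; rank(L − 2I) = 1, so geometric multiplicity = 1.
Geometric multiplicity < algebraic multiplicity, so L is not diagonalizable.

No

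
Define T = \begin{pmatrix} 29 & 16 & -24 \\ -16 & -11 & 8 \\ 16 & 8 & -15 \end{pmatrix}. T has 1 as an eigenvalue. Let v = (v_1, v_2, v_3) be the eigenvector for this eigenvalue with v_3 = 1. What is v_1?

T − 1I = [[28, 16, -24], [-16, -12, 8], [16, 8, -16]].
Solving (T − 1I)v = 0 gives the eigenspace spanned by (2, -2, 1).
With v_3 = 1, v = (2, -2, 1), so v_1 = 2.

2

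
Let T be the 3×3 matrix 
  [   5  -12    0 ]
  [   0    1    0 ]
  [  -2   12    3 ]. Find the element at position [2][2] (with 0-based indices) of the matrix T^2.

Characteristic polynomial: λ^3 - 9λ^2 + 23λ - 15 = (λ - 5)(λ - 3)(λ - 1), so the eigenvalues are 1, 3, 5.
λ=5: eigenvector (1, 0, -1).
λ=1: eigenvector (3, 1, -3).
λ=3: eigenvector (0, 0, 1).
P = [[1, 3, 0], [0, 1, 0], [-1, -3, 1]], D = diag(5, 1, 3), P⁻¹ = [[1, -3, 0], [0, 1, 0], [1, 0, 1]].
T² = P·diag(25, 1, 9)·P⁻¹ = [[25, -72, 0], [0, 1, 0], [-16, 72, 9]].
The requested entry is 9.

9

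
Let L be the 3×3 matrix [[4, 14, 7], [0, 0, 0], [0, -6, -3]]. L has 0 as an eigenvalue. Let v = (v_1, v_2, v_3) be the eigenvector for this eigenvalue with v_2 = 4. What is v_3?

-8

L = [[4, 14, 7], [0, 0, 0], [0, -6, -3]].
Solving (L)v = 0 gives the eigenspace spanned by (0, 4, -8).
With v_2 = 4, v = (0, 4, -8), so v_3 = -8.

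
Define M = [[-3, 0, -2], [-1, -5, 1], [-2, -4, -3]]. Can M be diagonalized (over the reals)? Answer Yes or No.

Characteristic polynomial: p(μ) = μ^3 + 11μ^2 + 39μ + 45 = (μ + 3)^2(μ + 5).
μ = -3 has algebraic multiplicity 2; rank(M + 3I) = 2, so geometric multiplicity = 1.
Geometric multiplicity < algebraic multiplicity, so M is not diagonalizable.

No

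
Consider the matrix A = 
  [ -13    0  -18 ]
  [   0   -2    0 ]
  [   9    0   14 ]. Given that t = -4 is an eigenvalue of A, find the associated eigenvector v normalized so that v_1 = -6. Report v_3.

3

A + 4I = [[-9, 0, -18], [0, 2, 0], [9, 0, 18]].
Solving (A + 4I)v = 0 gives the eigenspace spanned by (-6, 0, 3).
With v_1 = -6, v = (-6, 0, 3), so v_3 = 3.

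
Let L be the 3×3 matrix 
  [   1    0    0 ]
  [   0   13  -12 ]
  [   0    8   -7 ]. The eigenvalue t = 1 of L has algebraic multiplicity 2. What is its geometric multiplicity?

2

L − 1I = [[0, 0, 0], [0, 12, -12], [0, 8, -8]].
This matrix has rank 1, so its null space has dimension 3 − 1 = 2.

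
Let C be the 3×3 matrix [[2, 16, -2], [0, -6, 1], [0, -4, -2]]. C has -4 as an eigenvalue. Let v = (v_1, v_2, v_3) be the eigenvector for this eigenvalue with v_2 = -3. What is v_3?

-6

C + 4I = [[6, 16, -2], [0, -2, 1], [0, -4, 2]].
Solving (C + 4I)v = 0 gives the eigenspace spanned by (6, -3, -6).
With v_2 = -3, v = (6, -3, -6), so v_3 = -6.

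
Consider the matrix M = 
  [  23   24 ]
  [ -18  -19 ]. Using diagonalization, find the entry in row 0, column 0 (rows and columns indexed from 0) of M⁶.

62497

Characteristic polynomial: λ^2 - 4λ - 5 = (λ - 5)(λ + 1), so the eigenvalues are -1, 5.
λ=-1: eigenvector (1, -1).
λ=5: eigenvector (4, -3).
P = [[1, 4], [-1, -3]], D = diag(-1, 5), P⁻¹ = [[-3, -4], [1, 1]].
M⁶ = P·diag(1, 15625)·P⁻¹ = [[62497, 62496], [-46872, -46871]].
The requested entry is 62497.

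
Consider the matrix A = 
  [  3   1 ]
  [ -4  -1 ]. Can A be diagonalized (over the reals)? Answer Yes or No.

Characteristic polynomial: p(μ) = μ^2 - 2μ + 1 = (μ - 1)^2.
μ = 1 has algebraic multiplicity 2; rank(A − 1I) = 1, so geometric multiplicity = 1.
Geometric multiplicity < algebraic multiplicity, so A is not diagonalizable.

No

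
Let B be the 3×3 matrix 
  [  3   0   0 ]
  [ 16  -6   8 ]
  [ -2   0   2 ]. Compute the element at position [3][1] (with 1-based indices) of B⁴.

-130

Characteristic polynomial: s^3 + s^2 - 24s + 36 = (s - 3)(s - 2)(s + 6), so the eigenvalues are -6, 2, 3.
s=3: eigenvector (1, 0, -2).
s=-6: eigenvector (0, 1, 0).
s=2: eigenvector (0, 1, 1).
P = [[1, 0, 0], [0, 1, 1], [-2, 0, 1]], D = diag(3, -6, 2), P⁻¹ = [[1, 0, 0], [-2, 1, -1], [2, 0, 1]].
B⁴ = P·diag(81, 1296, 16)·P⁻¹ = [[81, 0, 0], [-2560, 1296, -1280], [-130, 0, 16]].
The requested entry is -130.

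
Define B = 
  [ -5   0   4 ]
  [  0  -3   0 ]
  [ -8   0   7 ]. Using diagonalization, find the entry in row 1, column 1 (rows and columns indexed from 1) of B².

-7

Characteristic polynomial: t^3 + t^2 - 9t - 9 = (t - 3)(t + 1)(t + 3), so the eigenvalues are -3, -1, 3.
t=-1: eigenvector (1, 0, 1).
t=-3: eigenvector (0, 1, 0).
t=3: eigenvector (1, 0, 2).
P = [[1, 0, 1], [0, 1, 0], [1, 0, 2]], D = diag(-1, -3, 3), P⁻¹ = [[2, 0, -1], [0, 1, 0], [-1, 0, 1]].
B² = P·diag(1, 9, 9)·P⁻¹ = [[-7, 0, 8], [0, 9, 0], [-16, 0, 17]].
The requested entry is -7.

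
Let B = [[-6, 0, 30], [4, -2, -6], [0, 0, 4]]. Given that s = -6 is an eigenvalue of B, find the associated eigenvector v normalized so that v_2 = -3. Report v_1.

3

B + 6I = [[0, 0, 30], [4, 4, -6], [0, 0, 10]].
Solving (B + 6I)v = 0 gives the eigenspace spanned by (3, -3, 0).
With v_2 = -3, v = (3, -3, 0), so v_1 = 3.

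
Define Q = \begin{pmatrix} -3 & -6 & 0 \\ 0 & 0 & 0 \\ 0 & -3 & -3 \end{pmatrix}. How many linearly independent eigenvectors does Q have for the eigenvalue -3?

2

Q + 3I = [[0, -6, 0], [0, 3, 0], [0, -3, 0]].
This matrix has rank 1, so its null space has dimension 3 − 1 = 2.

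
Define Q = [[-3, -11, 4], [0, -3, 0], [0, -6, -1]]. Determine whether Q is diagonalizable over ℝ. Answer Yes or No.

No

Characteristic polynomial: p(s) = s^3 + 7s^2 + 15s + 9 = (s + 1)(s + 3)^2.
s = -3 has algebraic multiplicity 2; rank(Q + 3I) = 2, so geometric multiplicity = 1.
Geometric multiplicity < algebraic multiplicity, so Q is not diagonalizable.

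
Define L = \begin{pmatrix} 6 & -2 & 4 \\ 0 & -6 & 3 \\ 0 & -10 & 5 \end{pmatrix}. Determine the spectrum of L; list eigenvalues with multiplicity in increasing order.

-1, 0, 6

Characteristic polynomial: p(s) = s^3 - 5s^2 - 6s = s(s - 6)(s + 1).
Roots (with multiplicity): -1, 0, 6.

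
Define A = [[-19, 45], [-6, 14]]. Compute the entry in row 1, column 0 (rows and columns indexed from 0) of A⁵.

Characteristic polynomial: μ^2 + 5μ + 4 = (μ + 1)(μ + 4), so the eigenvalues are -4, -1.
μ=-1: eigenvector (-5, -2).
μ=-4: eigenvector (3, 1).
P = [[-5, 3], [-2, 1]], D = diag(-1, -4), P⁻¹ = [[1, -3], [2, -5]].
A⁵ = P·diag(-1, -1024)·P⁻¹ = [[-6139, 15345], [-2046, 5114]].
The requested entry is -2046.

-2046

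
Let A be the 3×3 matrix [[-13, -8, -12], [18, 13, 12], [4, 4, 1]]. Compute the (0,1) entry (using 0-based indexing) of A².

-48

Characteristic polynomial: s^3 - s^2 - 25s + 25 = (s - 5)(s - 1)(s + 5), so the eigenvalues are -5, 1, 5.
s=5: eigenvector (-2, 3, 1).
s=-5: eigenvector (1, -1, 0).
s=1: eigenvector (-2, 2, 1).
P = [[-2, 1, -2], [3, -1, 2], [1, 0, 1]], D = diag(5, -5, 1), P⁻¹ = [[1, 1, 0], [1, 0, 2], [-1, -1, 1]].
A² = P·diag(25, 25, 1)·P⁻¹ = [[-23, -48, 48], [48, 73, -48], [24, 24, 1]].
The requested entry is -48.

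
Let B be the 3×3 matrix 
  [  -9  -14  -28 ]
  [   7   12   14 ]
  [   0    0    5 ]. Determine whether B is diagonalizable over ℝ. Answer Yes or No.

Characteristic polynomial: p(r) = r^3 - 8r^2 + 5r + 50 = (r - 5)^2(r + 2).
r = 5 has algebraic multiplicity 2; rank(B − 5I) = 1, so geometric multiplicity = 2.
Every eigenvalue has geometric = algebraic multiplicity, so B is diagonalizable.

Yes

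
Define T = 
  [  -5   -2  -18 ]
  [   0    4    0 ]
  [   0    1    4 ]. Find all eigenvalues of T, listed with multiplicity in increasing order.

-5, 4, 4

Characteristic polynomial: p(r) = r^3 - 3r^2 - 24r + 80 = (r - 4)^2(r + 5).
Roots (with multiplicity): -5, 4, 4.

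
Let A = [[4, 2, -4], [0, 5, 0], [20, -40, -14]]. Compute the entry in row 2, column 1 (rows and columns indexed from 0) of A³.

-3040

Characteristic polynomial: μ^3 + 5μ^2 - 26μ - 120 = (μ - 5)(μ + 4)(μ + 6), so the eigenvalues are -6, -4, 5.
μ=-4: eigenvector (1, 0, 2).
μ=5: eigenvector (2, 1, 0).
μ=-6: eigenvector (2, 0, 5).
P = [[1, 2, 2], [0, 1, 0], [2, 0, 5]], D = diag(-4, 5, -6), P⁻¹ = [[5, -10, -2], [0, 1, 0], [-2, 4, 1]].
A³ = P·diag(-64, 125, -216)·P⁻¹ = [[544, -838, -304], [0, 125, 0], [1520, -3040, -824]].
The requested entry is -3040.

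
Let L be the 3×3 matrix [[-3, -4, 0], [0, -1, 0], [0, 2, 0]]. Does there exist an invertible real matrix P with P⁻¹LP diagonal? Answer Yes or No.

Yes

Characteristic polynomial: p(s) = s^3 + 4s^2 + 3s = s(s + 1)(s + 3).
All 3 eigenvalues are distinct, so L is diagonalizable.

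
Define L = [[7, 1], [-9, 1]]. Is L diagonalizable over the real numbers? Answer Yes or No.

No

Characteristic polynomial: p(r) = r^2 - 8r + 16 = (r - 4)^2.
r = 4 has algebraic multiplicity 2; rank(L − 4I) = 1, so geometric multiplicity = 1.
Geometric multiplicity < algebraic multiplicity, so L is not diagonalizable.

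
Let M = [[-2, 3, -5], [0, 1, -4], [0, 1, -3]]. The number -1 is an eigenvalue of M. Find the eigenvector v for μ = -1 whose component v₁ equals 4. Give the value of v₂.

M + 1I = [[-1, 3, -5], [0, 2, -4], [0, 1, -2]].
Solving (M + 1I)v = 0 gives the eigenspace spanned by (4, 8, 4).
With v₁ = 4, v = (4, 8, 4), so v₂ = 8.

8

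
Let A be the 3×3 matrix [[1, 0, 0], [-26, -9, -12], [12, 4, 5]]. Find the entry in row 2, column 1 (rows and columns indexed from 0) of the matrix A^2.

-16

Characteristic polynomial: t^3 + 3t^2 - t - 3 = (t - 1)(t + 1)(t + 3), so the eigenvalues are -3, -1, 1.
t=-3: eigenvector (0, -2, 1).
t=-1: eigenvector (0, -3, 2).
t=1: eigenvector (1, -5, 2).
P = [[0, 0, 1], [-2, -3, -5], [1, 2, 2]], D = diag(-3, -1, 1), P⁻¹ = [[-4, -2, -3], [1, 1, 2], [1, 0, 0]].
A² = P·diag(9, 1, 1)·P⁻¹ = [[1, 0, 0], [64, 33, 48], [-32, -16, -23]].
The requested entry is -16.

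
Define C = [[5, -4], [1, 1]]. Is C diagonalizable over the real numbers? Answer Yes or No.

No

Characteristic polynomial: p(μ) = μ^2 - 6μ + 9 = (μ - 3)^2.
μ = 3 has algebraic multiplicity 2; rank(C − 3I) = 1, so geometric multiplicity = 1.
Geometric multiplicity < algebraic multiplicity, so C is not diagonalizable.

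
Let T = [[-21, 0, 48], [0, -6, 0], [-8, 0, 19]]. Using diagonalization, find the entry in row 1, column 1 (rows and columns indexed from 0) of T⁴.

1296

Characteristic polynomial: s^3 + 8s^2 - 3s - 90 = (s - 3)(s + 5)(s + 6), so the eigenvalues are -6, -5, 3.
s=-5: eigenvector (3, 0, 1).
s=-6: eigenvector (0, 1, 0).
s=3: eigenvector (2, 0, 1).
P = [[3, 0, 2], [0, 1, 0], [1, 0, 1]], D = diag(-5, -6, 3), P⁻¹ = [[1, 0, -2], [0, 1, 0], [-1, 0, 3]].
T⁴ = P·diag(625, 1296, 81)·P⁻¹ = [[1713, 0, -3264], [0, 1296, 0], [544, 0, -1007]].
The requested entry is 1296.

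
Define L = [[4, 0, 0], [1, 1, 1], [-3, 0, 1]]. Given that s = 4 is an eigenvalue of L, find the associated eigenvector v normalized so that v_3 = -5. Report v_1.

5

L − 4I = [[0, 0, 0], [1, -3, 1], [-3, 0, -3]].
Solving (L − 4I)v = 0 gives the eigenspace spanned by (5, 0, -5).
With v_3 = -5, v = (5, 0, -5), so v_1 = 5.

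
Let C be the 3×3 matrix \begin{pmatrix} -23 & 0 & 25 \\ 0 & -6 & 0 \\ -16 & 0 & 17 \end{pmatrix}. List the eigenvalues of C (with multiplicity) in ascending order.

-6, -3, -3

Characteristic polynomial: p(s) = s^3 + 12s^2 + 45s + 54 = (s + 3)^2(s + 6).
Roots (with multiplicity): -6, -3, -3.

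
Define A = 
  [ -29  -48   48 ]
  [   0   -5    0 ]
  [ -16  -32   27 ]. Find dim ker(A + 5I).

A + 5I = [[-24, -48, 48], [0, 0, 0], [-16, -32, 32]].
This matrix has rank 1, so its null space has dimension 3 − 1 = 2.

2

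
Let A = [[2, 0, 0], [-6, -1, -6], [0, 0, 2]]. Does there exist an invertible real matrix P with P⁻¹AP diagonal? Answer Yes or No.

Characteristic polynomial: p(λ) = λ^3 - 3λ^2 + 4 = (λ - 2)^2(λ + 1).
λ = 2 has algebraic multiplicity 2; rank(A − 2I) = 1, so geometric multiplicity = 2.
Every eigenvalue has geometric = algebraic multiplicity, so A is diagonalizable.

Yes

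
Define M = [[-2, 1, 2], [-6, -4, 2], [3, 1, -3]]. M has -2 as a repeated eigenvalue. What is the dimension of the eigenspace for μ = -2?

1

M + 2I = [[0, 1, 2], [-6, -2, 2], [3, 1, -1]].
This matrix has rank 2, so its null space has dimension 3 − 2 = 1.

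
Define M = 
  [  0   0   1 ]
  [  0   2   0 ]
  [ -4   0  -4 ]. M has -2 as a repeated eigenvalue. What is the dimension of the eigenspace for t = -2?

M + 2I = [[2, 0, 1], [0, 4, 0], [-4, 0, -2]].
This matrix has rank 2, so its null space has dimension 3 − 2 = 1.

1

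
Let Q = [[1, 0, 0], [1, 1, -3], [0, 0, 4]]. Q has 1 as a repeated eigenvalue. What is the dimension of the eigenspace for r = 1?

1

Q − 1I = [[0, 0, 0], [1, 0, -3], [0, 0, 3]].
This matrix has rank 2, so its null space has dimension 3 − 2 = 1.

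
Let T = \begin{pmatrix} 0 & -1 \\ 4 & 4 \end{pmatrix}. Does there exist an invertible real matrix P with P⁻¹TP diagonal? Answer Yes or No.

No

Characteristic polynomial: p(μ) = μ^2 - 4μ + 4 = (μ - 2)^2.
μ = 2 has algebraic multiplicity 2; rank(T − 2I) = 1, so geometric multiplicity = 1.
Geometric multiplicity < algebraic multiplicity, so T is not diagonalizable.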